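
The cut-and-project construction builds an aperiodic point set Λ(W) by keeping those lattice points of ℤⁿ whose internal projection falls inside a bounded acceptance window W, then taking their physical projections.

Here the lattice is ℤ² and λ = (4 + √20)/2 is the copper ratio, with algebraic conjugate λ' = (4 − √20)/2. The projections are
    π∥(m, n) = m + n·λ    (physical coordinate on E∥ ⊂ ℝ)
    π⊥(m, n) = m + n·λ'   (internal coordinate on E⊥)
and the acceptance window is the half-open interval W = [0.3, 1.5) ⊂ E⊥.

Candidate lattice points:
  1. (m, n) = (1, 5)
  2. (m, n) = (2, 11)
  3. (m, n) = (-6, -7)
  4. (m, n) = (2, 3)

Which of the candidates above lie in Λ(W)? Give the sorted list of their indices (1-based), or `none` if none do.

Numerically λ ≈ 4.2361 and λ' = −1/λ ≈ -0.2361.
#1 (1,5): internal coord 1 + (5)·λ' = -0.1803; -0.1803 ∉ [0.3, 1.5) → out
#2 (2,11): internal coord 2 + (11)·λ' = -0.5967; -0.5967 ∉ [0.3, 1.5) → out
#3 (-6,-7): internal coord -6 + (-7)·λ' = -4.3475; -4.3475 ∉ [0.3, 1.5) → out
#4 (2,3): internal coord 2 + (3)·λ' = +1.2918; +1.2918 ∈ [0.3, 1.5) → IN Λ

4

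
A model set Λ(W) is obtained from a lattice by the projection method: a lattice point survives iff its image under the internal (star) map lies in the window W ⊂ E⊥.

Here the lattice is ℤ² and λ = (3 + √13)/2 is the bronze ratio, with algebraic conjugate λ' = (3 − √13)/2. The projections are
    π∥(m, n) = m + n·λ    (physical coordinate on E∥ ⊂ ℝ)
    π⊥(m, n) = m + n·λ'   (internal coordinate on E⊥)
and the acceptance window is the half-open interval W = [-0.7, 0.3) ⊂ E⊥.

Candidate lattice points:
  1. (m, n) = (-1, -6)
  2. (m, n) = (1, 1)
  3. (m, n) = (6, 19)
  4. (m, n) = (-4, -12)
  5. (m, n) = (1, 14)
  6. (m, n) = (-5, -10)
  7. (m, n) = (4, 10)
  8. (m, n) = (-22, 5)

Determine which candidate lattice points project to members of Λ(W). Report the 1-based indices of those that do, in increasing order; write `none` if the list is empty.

Compute λ' = (3−√13)/2 = -0.30278, so π⊥(m,n) = m -0.30278·n.
candidate 1: (m,n)=(-1,-6) → π∥ = -1-6·λ ≈ -20.81665, π⊥ = -1-6·λ' ≈ 0.81665 ∉ [-0.7, 0.3) ⇒ out
candidate 2: (m,n)=(1,1) → π∥ = 1+1·λ ≈ 4.30278, π⊥ = 1+1·λ' ≈ 0.69722 ∉ [-0.7, 0.3) ⇒ out
candidate 3: (m,n)=(6,19) → π∥ = 6+19·λ ≈ 68.75274, π⊥ = 6+19·λ' ≈ 0.24726 ∈ [-0.7, 0.3) ⇒ IN Λ
candidate 4: (m,n)=(-4,-12) → π∥ = -4-12·λ ≈ -43.63331, π⊥ = -4-12·λ' ≈ -0.36669 ∈ [-0.7, 0.3) ⇒ IN Λ
candidate 5: (m,n)=(1,14) → π∥ = 1+14·λ ≈ 47.23886, π⊥ = 1+14·λ' ≈ -3.23886 ∉ [-0.7, 0.3) ⇒ out
candidate 6: (m,n)=(-5,-10) → π∥ = -5-10·λ ≈ -38.02776, π⊥ = -5-10·λ' ≈ -1.97224 ∉ [-0.7, 0.3) ⇒ out
candidate 7: (m,n)=(4,10) → π∥ = 4+10·λ ≈ 37.02776, π⊥ = 4+10·λ' ≈ 0.97224 ∉ [-0.7, 0.3) ⇒ out
candidate 8: (m,n)=(-22,5) → π∥ = -22+5·λ ≈ -5.48612, π⊥ = -22+5·λ' ≈ -23.51388 ∉ [-0.7, 0.3) ⇒ out

3, 4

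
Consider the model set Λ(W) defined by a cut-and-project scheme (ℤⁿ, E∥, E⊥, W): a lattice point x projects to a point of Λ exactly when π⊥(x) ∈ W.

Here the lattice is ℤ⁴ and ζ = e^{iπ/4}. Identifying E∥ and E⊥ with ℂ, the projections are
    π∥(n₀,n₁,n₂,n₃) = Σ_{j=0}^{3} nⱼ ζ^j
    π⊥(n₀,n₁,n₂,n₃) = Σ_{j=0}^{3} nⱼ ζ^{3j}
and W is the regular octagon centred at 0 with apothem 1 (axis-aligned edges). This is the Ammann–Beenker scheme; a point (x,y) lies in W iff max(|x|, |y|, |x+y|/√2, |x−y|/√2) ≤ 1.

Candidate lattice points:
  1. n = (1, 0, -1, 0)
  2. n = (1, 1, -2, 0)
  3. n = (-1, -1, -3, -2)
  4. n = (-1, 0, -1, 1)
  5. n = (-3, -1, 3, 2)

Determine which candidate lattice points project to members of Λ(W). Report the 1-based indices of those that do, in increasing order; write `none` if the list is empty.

none

Internal map: ζ^{3j} for j=0..3 gives (1,0), (−√2/2,√2/2), (0,−1), (√2/2,√2/2).
candidate 1: n = (1, 0, -1, 0) → π⊥ ≈ (+1.00000, +1.00000); max(|x|,|y|,|x±y|/√2) = 1.41421 > 1 ⇒ ∉ W
candidate 2: n = (1, 1, -2, 0) → π⊥ ≈ (+0.29289, +2.70711); max(|x|,|y|,|x±y|/√2) = 2.70711 > 1 ⇒ ∉ W
candidate 3: n = (-1, -1, -3, -2) → π⊥ ≈ (-1.70711, +0.87868); max(|x|,|y|,|x±y|/√2) = 1.82843 > 1 ⇒ ∉ W
candidate 4: n = (-1, 0, -1, 1) → π⊥ ≈ (-0.29289, +1.70711); max(|x|,|y|,|x±y|/√2) = 1.70711 > 1 ⇒ ∉ W
candidate 5: n = (-3, -1, 3, 2) → π⊥ ≈ (-0.87868, -2.29289); max(|x|,|y|,|x±y|/√2) = 2.29289 > 1 ⇒ ∉ W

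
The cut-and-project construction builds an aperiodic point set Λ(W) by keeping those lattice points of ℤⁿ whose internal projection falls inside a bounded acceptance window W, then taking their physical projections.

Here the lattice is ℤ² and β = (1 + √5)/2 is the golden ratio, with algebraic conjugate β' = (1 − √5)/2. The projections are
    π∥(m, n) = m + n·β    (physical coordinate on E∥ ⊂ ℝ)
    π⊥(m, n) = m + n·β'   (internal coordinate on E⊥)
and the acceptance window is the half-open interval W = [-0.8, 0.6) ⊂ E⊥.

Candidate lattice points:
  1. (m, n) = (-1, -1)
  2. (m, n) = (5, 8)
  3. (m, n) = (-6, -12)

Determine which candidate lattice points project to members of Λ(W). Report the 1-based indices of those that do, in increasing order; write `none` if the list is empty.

Numerically β ≈ 1.61803 and β' = −1/β ≈ -0.61803.
candidate 1: (m,n)=(-1,-1) → π∥ = -1-1·β ≈ -2.61803, π⊥ = -1-1·β' ≈ -0.38197 ∈ [-0.8, 0.6) ⇒ IN Λ
candidate 2: (m,n)=(5,8) → π∥ = 5+8·β ≈ 17.94427, π⊥ = 5+8·β' ≈ 0.05573 ∈ [-0.8, 0.6) ⇒ IN Λ
candidate 3: (m,n)=(-6,-12) → π∥ = -6-12·β ≈ -25.41641, π⊥ = -6-12·β' ≈ 1.41641 ∉ [-0.8, 0.6) ⇒ out

1, 2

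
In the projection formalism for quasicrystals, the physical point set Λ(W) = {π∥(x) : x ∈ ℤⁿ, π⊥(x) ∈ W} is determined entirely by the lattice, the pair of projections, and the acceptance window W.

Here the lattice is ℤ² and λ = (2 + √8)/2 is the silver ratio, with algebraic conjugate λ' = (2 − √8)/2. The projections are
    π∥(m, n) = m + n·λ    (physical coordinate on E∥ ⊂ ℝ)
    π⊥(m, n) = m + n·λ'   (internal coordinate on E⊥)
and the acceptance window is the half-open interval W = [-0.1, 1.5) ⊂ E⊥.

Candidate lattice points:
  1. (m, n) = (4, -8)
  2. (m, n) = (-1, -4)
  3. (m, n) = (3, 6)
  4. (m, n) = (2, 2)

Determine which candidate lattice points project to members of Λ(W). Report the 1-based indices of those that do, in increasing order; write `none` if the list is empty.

2, 3, 4

λ' = (2−√8)/2 ≈ -0.414214.
candidate 1: (m,n)=(4,-8) → π∥ = 4-8·λ ≈ -15.313708, π⊥ = 4-8·λ' ≈ 7.313708 ∉ [-0.1, 1.5) ⇒ out
candidate 2: (m,n)=(-1,-4) → π∥ = -1-4·λ ≈ -10.656854, π⊥ = -1-4·λ' ≈ 0.656854 ∈ [-0.1, 1.5) ⇒ IN Λ
candidate 3: (m,n)=(3,6) → π∥ = 3+6·λ ≈ 17.485281, π⊥ = 3+6·λ' ≈ 0.514719 ∈ [-0.1, 1.5) ⇒ IN Λ
candidate 4: (m,n)=(2,2) → π∥ = 2+2·λ ≈ 6.828427, π⊥ = 2+2·λ' ≈ 1.171573 ∈ [-0.1, 1.5) ⇒ IN Λ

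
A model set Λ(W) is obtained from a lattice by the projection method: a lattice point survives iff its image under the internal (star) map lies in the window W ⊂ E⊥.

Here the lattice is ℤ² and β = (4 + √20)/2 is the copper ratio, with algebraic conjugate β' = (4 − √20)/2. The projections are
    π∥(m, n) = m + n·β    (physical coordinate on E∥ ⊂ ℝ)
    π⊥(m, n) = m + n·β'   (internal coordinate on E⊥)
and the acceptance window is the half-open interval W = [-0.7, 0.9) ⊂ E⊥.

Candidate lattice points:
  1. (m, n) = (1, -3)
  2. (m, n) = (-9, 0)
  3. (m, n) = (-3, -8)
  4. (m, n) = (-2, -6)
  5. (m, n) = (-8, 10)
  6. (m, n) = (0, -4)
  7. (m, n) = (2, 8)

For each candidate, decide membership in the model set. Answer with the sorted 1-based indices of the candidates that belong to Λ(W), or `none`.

β' = (4−√20)/2 ≈ -0.2361.
candidate 1: (m,n)=(1,-3) → π∥ = 1-3·β ≈ -11.7082, π⊥ = 1-3·β' ≈ 1.7082 ∉ [-0.7, 0.9) ⇒ out
candidate 2: (m,n)=(-9,0) → π∥ = -9+0·β ≈ -9.0000, π⊥ = -9+0·β' ≈ -9.0000 ∉ [-0.7, 0.9) ⇒ out
candidate 3: (m,n)=(-3,-8) → π∥ = -3-8·β ≈ -36.8885, π⊥ = -3-8·β' ≈ -1.1115 ∉ [-0.7, 0.9) ⇒ out
candidate 4: (m,n)=(-2,-6) → π∥ = -2-6·β ≈ -27.4164, π⊥ = -2-6·β' ≈ -0.5836 ∈ [-0.7, 0.9) ⇒ IN Λ
candidate 5: (m,n)=(-8,10) → π∥ = -8+10·β ≈ 34.3607, π⊥ = -8+10·β' ≈ -10.3607 ∉ [-0.7, 0.9) ⇒ out
candidate 6: (m,n)=(0,-4) → π∥ = 0-4·β ≈ -16.9443, π⊥ = 0-4·β' ≈ 0.9443 ∉ [-0.7, 0.9) ⇒ out
candidate 7: (m,n)=(2,8) → π∥ = 2+8·β ≈ 35.8885, π⊥ = 2+8·β' ≈ 0.1115 ∈ [-0.7, 0.9) ⇒ IN Λ

4, 7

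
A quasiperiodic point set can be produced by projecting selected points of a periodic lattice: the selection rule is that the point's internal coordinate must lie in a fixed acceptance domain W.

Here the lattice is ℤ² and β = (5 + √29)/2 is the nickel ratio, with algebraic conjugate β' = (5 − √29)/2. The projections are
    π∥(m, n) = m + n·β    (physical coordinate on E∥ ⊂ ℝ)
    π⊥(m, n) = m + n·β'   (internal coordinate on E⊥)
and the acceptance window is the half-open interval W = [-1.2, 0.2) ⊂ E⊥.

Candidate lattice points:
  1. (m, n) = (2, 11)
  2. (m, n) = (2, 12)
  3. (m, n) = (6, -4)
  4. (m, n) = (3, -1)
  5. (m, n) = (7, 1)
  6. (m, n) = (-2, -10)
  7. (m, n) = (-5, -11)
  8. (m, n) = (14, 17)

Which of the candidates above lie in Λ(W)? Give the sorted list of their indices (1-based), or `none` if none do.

1, 2, 6

β' = (5−√29)/2 ≈ -0.1926.
#1 (2,11): internal coord 2 + (11)·β' = -0.1184; -0.1184 ∈ [-1.2, 0.2) → IN Λ
#2 (2,12): internal coord 2 + (12)·β' = -0.3110; -0.3110 ∈ [-1.2, 0.2) → IN Λ
#3 (6,-4): internal coord 6 + (-4)·β' = +6.7703; +6.7703 ∉ [-1.2, 0.2) → out
#4 (3,-1): internal coord 3 + (-1)·β' = +3.1926; +3.1926 ∉ [-1.2, 0.2) → out
#5 (7,1): internal coord 7 + (1)·β' = +6.8074; +6.8074 ∉ [-1.2, 0.2) → out
#6 (-2,-10): internal coord -2 + (-10)·β' = -0.0742; -0.0742 ∈ [-1.2, 0.2) → IN Λ
#7 (-5,-11): internal coord -5 + (-11)·β' = -2.8816; -2.8816 ∉ [-1.2, 0.2) → out
#8 (14,17): internal coord 14 + (17)·β' = +10.7261; +10.7261 ∉ [-1.2, 0.2) → out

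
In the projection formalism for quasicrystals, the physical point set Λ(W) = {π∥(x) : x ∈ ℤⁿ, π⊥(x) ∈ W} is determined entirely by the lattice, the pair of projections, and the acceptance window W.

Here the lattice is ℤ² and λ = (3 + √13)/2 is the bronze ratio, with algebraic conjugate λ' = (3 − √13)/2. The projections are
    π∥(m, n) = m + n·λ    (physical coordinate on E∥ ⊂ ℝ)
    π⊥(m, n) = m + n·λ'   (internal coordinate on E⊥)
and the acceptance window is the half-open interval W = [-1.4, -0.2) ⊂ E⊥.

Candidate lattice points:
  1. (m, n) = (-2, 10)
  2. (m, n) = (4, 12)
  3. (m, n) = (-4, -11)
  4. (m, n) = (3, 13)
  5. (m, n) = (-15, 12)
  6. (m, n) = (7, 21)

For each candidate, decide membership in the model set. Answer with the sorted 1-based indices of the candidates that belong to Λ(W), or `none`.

3, 4

Compute λ' = (3−√13)/2 = -0.302776, so π⊥(m,n) = m -0.302776·n.
candidate 1: (m,n)=(-2,10) → π∥ = -2+10·λ ≈ 31.027756, π⊥ = -2+10·λ' ≈ -5.027756 ∉ [-1.4, -0.2) ⇒ out
candidate 2: (m,n)=(4,12) → π∥ = 4+12·λ ≈ 43.633308, π⊥ = 4+12·λ' ≈ 0.366692 ∉ [-1.4, -0.2) ⇒ out
candidate 3: (m,n)=(-4,-11) → π∥ = -4-11·λ ≈ -40.330532, π⊥ = -4-11·λ' ≈ -0.669468 ∈ [-1.4, -0.2) ⇒ IN Λ
candidate 4: (m,n)=(3,13) → π∥ = 3+13·λ ≈ 45.936083, π⊥ = 3+13·λ' ≈ -0.936083 ∈ [-1.4, -0.2) ⇒ IN Λ
candidate 5: (m,n)=(-15,12) → π∥ = -15+12·λ ≈ 24.633308, π⊥ = -15+12·λ' ≈ -18.633308 ∉ [-1.4, -0.2) ⇒ out
candidate 6: (m,n)=(7,21) → π∥ = 7+21·λ ≈ 76.358288, π⊥ = 7+21·λ' ≈ 0.641712 ∉ [-1.4, -0.2) ⇒ out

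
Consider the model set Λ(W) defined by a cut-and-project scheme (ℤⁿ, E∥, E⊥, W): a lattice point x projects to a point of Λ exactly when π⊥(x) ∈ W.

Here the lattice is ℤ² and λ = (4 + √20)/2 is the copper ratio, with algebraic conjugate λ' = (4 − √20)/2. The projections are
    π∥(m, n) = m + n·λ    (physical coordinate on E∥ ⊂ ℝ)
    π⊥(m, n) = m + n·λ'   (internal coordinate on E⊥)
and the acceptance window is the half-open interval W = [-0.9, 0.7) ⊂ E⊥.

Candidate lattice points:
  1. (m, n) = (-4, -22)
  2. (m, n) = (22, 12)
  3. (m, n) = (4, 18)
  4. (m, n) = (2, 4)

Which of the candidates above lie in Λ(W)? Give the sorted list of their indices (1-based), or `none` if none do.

3

Numerically λ ≈ 4.2361 and λ' = −1/λ ≈ -0.2361.
candidate 1: (m,n)=(-4,-22) → π∥ = -4-22·λ ≈ -97.1935, π⊥ = -4-22·λ' ≈ 1.1935 ∉ [-0.9, 0.7) ⇒ out
candidate 2: (m,n)=(22,12) → π∥ = 22+12·λ ≈ 72.8328, π⊥ = 22+12·λ' ≈ 19.1672 ∉ [-0.9, 0.7) ⇒ out
candidate 3: (m,n)=(4,18) → π∥ = 4+18·λ ≈ 80.2492, π⊥ = 4+18·λ' ≈ -0.2492 ∈ [-0.9, 0.7) ⇒ IN Λ
candidate 4: (m,n)=(2,4) → π∥ = 2+4·λ ≈ 18.9443, π⊥ = 2+4·λ' ≈ 1.0557 ∉ [-0.9, 0.7) ⇒ out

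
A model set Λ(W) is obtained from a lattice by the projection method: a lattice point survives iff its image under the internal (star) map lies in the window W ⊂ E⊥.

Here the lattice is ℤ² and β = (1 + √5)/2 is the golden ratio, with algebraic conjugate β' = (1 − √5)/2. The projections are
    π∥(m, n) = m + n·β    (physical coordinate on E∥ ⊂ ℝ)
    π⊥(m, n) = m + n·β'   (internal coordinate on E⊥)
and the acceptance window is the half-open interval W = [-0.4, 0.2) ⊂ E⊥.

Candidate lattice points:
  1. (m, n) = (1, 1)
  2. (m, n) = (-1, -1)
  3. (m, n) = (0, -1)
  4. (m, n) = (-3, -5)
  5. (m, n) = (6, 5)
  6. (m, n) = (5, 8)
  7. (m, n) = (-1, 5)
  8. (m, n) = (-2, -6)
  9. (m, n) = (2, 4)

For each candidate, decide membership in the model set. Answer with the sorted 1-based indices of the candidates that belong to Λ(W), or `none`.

β' = (1−√5)/2 ≈ -0.61803.
candidate 1: (m,n)=(1,1) → π∥ = 1+1·β ≈ 2.61803, π⊥ = 1+1·β' ≈ 0.38197 ∉ [-0.4, 0.2) ⇒ out
candidate 2: (m,n)=(-1,-1) → π∥ = -1-1·β ≈ -2.61803, π⊥ = -1-1·β' ≈ -0.38197 ∈ [-0.4, 0.2) ⇒ IN Λ
candidate 3: (m,n)=(0,-1) → π∥ = 0-1·β ≈ -1.61803, π⊥ = 0-1·β' ≈ 0.61803 ∉ [-0.4, 0.2) ⇒ out
candidate 4: (m,n)=(-3,-5) → π∥ = -3-5·β ≈ -11.09017, π⊥ = -3-5·β' ≈ 0.09017 ∈ [-0.4, 0.2) ⇒ IN Λ
candidate 5: (m,n)=(6,5) → π∥ = 6+5·β ≈ 14.09017, π⊥ = 6+5·β' ≈ 2.90983 ∉ [-0.4, 0.2) ⇒ out
candidate 6: (m,n)=(5,8) → π∥ = 5+8·β ≈ 17.94427, π⊥ = 5+8·β' ≈ 0.05573 ∈ [-0.4, 0.2) ⇒ IN Λ
candidate 7: (m,n)=(-1,5) → π∥ = -1+5·β ≈ 7.09017, π⊥ = -1+5·β' ≈ -4.09017 ∉ [-0.4, 0.2) ⇒ out
candidate 8: (m,n)=(-2,-6) → π∥ = -2-6·β ≈ -11.70820, π⊥ = -2-6·β' ≈ 1.70820 ∉ [-0.4, 0.2) ⇒ out
candidate 9: (m,n)=(2,4) → π∥ = 2+4·β ≈ 8.47214, π⊥ = 2+4·β' ≈ -0.47214 ∉ [-0.4, 0.2) ⇒ out

2, 4, 6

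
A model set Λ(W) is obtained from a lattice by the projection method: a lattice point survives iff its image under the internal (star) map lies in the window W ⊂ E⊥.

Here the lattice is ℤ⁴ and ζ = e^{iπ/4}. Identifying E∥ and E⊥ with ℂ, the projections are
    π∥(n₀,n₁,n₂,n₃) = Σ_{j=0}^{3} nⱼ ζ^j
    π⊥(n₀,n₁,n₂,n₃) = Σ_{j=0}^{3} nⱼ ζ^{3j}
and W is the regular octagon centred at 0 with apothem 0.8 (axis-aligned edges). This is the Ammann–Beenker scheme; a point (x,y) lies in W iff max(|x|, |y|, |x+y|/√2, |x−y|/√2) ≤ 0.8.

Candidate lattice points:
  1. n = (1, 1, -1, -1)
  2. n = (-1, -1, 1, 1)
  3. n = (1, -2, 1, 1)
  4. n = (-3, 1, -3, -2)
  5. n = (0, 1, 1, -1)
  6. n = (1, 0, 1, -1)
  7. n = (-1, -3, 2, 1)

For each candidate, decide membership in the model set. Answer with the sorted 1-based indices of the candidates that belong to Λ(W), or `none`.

Internal map: ζ^{3j} for j=0..3 gives (1,0), (−√2/2,√2/2), (0,−1), (√2/2,√2/2).
#1 (1, 1, -1, -1): internal (-0.4142, 1.0000); octagon support 1.0000 vs apothem 0.8 → ∉ W
#2 (-1, -1, 1, 1): internal (0.4142, -1.0000); octagon support 1.0000 vs apothem 0.8 → ∉ W
#3 (1, -2, 1, 1): internal (3.1213, -1.7071); octagon support 3.4142 vs apothem 0.8 → ∉ W
#4 (-3, 1, -3, -2): internal (-5.1213, 2.2929); octagon support 5.2426 vs apothem 0.8 → ∉ W
#5 (0, 1, 1, -1): internal (-1.4142, -1.0000); octagon support 1.7071 vs apothem 0.8 → ∉ W
#6 (1, 0, 1, -1): internal (0.2929, -1.7071); octagon support 1.7071 vs apothem 0.8 → ∉ W
#7 (-1, -3, 2, 1): internal (1.8284, -3.4142); octagon support 3.7071 vs apothem 0.8 → ∉ W

none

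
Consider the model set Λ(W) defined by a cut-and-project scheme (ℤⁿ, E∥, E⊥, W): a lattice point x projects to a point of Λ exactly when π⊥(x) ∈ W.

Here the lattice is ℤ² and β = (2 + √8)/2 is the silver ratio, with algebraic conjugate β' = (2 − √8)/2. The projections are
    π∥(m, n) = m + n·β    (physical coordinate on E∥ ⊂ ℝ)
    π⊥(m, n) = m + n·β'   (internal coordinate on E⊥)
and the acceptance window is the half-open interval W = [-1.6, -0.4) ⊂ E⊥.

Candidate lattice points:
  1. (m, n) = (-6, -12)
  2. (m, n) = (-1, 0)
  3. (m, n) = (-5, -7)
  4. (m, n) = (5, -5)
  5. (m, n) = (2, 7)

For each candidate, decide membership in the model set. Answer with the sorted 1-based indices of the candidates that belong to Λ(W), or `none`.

1, 2, 5

Compute β' = (2−√8)/2 = -0.4142, so π⊥(m,n) = m -0.4142·n.
candidate 1: (m,n)=(-6,-12) → π∥ = -6-12·β ≈ -34.9706, π⊥ = -6-12·β' ≈ -1.0294 ∈ [-1.6, -0.4) ⇒ IN Λ
candidate 2: (m,n)=(-1,0) → π∥ = -1+0·β ≈ -1.0000, π⊥ = -1+0·β' ≈ -1.0000 ∈ [-1.6, -0.4) ⇒ IN Λ
candidate 3: (m,n)=(-5,-7) → π∥ = -5-7·β ≈ -21.8995, π⊥ = -5-7·β' ≈ -2.1005 ∉ [-1.6, -0.4) ⇒ out
candidate 4: (m,n)=(5,-5) → π∥ = 5-5·β ≈ -7.0711, π⊥ = 5-5·β' ≈ 7.0711 ∉ [-1.6, -0.4) ⇒ out
candidate 5: (m,n)=(2,7) → π∥ = 2+7·β ≈ 18.8995, π⊥ = 2+7·β' ≈ -0.8995 ∈ [-1.6, -0.4) ⇒ IN Λ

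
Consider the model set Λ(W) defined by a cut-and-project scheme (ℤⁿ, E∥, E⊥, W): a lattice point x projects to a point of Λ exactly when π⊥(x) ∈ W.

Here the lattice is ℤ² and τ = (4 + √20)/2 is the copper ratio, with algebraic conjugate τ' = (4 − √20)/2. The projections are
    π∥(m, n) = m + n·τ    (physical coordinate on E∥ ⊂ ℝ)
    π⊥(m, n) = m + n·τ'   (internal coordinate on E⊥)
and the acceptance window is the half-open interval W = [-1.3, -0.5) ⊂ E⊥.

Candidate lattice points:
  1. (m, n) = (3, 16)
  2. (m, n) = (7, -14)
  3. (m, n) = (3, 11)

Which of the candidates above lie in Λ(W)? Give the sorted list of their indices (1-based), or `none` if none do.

1

τ' = (4−√20)/2 ≈ -0.2361.
#1 (3,16): internal coord 3 + (16)·τ' = -0.7771; -0.7771 ∈ [-1.3, -0.5) → IN Λ
#2 (7,-14): internal coord 7 + (-14)·τ' = +10.3050; +10.3050 ∉ [-1.3, -0.5) → out
#3 (3,11): internal coord 3 + (11)·τ' = +0.4033; +0.4033 ∉ [-1.3, -0.5) → out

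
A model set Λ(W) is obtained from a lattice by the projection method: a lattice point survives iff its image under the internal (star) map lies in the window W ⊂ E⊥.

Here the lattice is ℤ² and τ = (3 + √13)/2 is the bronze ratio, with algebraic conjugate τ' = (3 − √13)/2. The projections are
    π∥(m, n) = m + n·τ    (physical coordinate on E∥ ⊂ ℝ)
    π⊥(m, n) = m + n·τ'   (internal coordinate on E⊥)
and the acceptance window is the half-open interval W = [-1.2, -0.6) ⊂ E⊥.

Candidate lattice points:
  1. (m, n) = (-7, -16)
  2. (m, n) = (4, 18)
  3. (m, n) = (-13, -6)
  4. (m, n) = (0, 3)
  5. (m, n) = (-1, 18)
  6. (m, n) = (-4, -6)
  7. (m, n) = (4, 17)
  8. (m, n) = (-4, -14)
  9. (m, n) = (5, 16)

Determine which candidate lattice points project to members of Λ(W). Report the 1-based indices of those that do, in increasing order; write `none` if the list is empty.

Numerically τ ≈ 3.30278 and τ' = −1/τ ≈ -0.30278.
#1 (-7,-16): internal coord -7 + (-16)·τ' = -2.15559; -2.15559 ∉ [-1.2, -0.6) → out
#2 (4,18): internal coord 4 + (18)·τ' = -1.44996; -1.44996 ∉ [-1.2, -0.6) → out
#3 (-13,-6): internal coord -13 + (-6)·τ' = -11.18335; -11.18335 ∉ [-1.2, -0.6) → out
#4 (0,3): internal coord 0 + (3)·τ' = -0.90833; -0.90833 ∈ [-1.2, -0.6) → IN Λ
#5 (-1,18): internal coord -1 + (18)·τ' = -6.44996; -6.44996 ∉ [-1.2, -0.6) → out
#6 (-4,-6): internal coord -4 + (-6)·τ' = -2.18335; -2.18335 ∉ [-1.2, -0.6) → out
#7 (4,17): internal coord 4 + (17)·τ' = -1.14719; -1.14719 ∈ [-1.2, -0.6) → IN Λ
#8 (-4,-14): internal coord -4 + (-14)·τ' = +0.23886; +0.23886 ∉ [-1.2, -0.6) → out
#9 (5,16): internal coord 5 + (16)·τ' = +0.15559; +0.15559 ∉ [-1.2, -0.6) → out

4, 7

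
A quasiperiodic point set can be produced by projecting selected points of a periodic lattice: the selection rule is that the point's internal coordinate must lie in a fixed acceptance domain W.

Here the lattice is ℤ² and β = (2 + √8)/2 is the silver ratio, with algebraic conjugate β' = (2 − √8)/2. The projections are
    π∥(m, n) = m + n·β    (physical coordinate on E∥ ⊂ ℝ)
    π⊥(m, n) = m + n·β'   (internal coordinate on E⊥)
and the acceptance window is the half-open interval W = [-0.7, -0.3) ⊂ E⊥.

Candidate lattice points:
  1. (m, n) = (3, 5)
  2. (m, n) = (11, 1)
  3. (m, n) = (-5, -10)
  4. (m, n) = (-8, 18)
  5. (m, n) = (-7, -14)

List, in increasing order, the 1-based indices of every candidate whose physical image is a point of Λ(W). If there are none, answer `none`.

β' = (2−√8)/2 ≈ -0.41421.
#1 (3,5): internal coord 3 + (5)·β' = +0.92893; +0.92893 ∉ [-0.7, -0.3) → out
#2 (11,1): internal coord 11 + (1)·β' = +10.58579; +10.58579 ∉ [-0.7, -0.3) → out
#3 (-5,-10): internal coord -5 + (-10)·β' = -0.85786; -0.85786 ∉ [-0.7, -0.3) → out
#4 (-8,18): internal coord -8 + (18)·β' = -15.45584; -15.45584 ∉ [-0.7, -0.3) → out
#5 (-7,-14): internal coord -7 + (-14)·β' = -1.20101; -1.20101 ∉ [-0.7, -0.3) → out

none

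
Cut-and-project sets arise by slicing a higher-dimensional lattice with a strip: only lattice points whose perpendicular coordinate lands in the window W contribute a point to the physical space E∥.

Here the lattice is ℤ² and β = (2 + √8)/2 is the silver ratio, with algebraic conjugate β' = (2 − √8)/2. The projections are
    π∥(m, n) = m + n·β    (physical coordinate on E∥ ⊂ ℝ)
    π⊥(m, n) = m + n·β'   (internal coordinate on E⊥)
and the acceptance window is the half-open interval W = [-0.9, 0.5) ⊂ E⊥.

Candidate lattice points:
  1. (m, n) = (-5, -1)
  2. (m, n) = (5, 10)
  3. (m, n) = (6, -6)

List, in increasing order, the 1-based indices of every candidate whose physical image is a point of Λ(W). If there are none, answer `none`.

β' = (2−√8)/2 ≈ -0.4142.
[1] lift (-5,-1): star map gives -4.5858; window check -0.9 ≤ -4.5858 < 0.5 is false → out
[2] lift (5,10): star map gives 0.8579; window check -0.9 ≤ 0.8579 < 0.5 is false → out
[3] lift (6,-6): star map gives 8.4853; window check -0.9 ≤ 8.4853 < 0.5 is false → out

none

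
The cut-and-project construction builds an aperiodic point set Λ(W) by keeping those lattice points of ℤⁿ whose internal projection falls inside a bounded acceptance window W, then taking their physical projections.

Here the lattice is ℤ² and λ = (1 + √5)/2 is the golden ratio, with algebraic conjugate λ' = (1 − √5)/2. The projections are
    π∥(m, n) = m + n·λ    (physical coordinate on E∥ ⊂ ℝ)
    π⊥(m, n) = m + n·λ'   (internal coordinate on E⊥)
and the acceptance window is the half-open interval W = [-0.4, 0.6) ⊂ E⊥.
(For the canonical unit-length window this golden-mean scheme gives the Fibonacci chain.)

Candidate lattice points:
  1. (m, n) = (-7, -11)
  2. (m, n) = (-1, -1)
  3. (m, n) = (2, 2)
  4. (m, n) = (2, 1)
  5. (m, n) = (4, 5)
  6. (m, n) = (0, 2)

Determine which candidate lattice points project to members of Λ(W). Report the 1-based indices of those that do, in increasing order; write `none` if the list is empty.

Numerically λ ≈ 1.6180 and λ' = −1/λ ≈ -0.6180.
[1] lift (-7,-11): star map gives -0.2016; window check -0.4 ≤ -0.2016 < 0.6 is true → IN Λ
[2] lift (-1,-1): star map gives -0.3820; window check -0.4 ≤ -0.3820 < 0.6 is true → IN Λ
[3] lift (2,2): star map gives 0.7639; window check -0.4 ≤ 0.7639 < 0.6 is false → out
[4] lift (2,1): star map gives 1.3820; window check -0.4 ≤ 1.3820 < 0.6 is false → out
[5] lift (4,5): star map gives 0.9098; window check -0.4 ≤ 0.9098 < 0.6 is false → out
[6] lift (0,2): star map gives -1.2361; window check -0.4 ≤ -1.2361 < 0.6 is false → out

1, 2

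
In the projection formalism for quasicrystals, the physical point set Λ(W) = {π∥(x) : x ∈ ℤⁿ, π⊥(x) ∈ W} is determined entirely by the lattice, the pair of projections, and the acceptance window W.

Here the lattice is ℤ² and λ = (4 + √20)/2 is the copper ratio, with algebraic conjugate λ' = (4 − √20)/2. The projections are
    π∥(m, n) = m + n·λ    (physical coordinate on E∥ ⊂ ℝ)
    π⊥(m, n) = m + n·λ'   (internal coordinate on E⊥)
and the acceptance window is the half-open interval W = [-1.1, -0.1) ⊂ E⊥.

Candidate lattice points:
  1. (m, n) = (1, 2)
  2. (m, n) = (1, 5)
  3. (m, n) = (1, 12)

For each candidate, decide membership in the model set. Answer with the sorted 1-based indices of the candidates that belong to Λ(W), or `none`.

2

Compute λ' = (4−√20)/2 = -0.2361, so π⊥(m,n) = m -0.2361·n.
candidate 1: (m,n)=(1,2) → π∥ = 1+2·λ ≈ 9.4721, π⊥ = 1+2·λ' ≈ 0.5279 ∉ [-1.1, -0.1) ⇒ out
candidate 2: (m,n)=(1,5) → π∥ = 1+5·λ ≈ 22.1803, π⊥ = 1+5·λ' ≈ -0.1803 ∈ [-1.1, -0.1) ⇒ IN Λ
candidate 3: (m,n)=(1,12) → π∥ = 1+12·λ ≈ 51.8328, π⊥ = 1+12·λ' ≈ -1.8328 ∉ [-1.1, -0.1) ⇒ out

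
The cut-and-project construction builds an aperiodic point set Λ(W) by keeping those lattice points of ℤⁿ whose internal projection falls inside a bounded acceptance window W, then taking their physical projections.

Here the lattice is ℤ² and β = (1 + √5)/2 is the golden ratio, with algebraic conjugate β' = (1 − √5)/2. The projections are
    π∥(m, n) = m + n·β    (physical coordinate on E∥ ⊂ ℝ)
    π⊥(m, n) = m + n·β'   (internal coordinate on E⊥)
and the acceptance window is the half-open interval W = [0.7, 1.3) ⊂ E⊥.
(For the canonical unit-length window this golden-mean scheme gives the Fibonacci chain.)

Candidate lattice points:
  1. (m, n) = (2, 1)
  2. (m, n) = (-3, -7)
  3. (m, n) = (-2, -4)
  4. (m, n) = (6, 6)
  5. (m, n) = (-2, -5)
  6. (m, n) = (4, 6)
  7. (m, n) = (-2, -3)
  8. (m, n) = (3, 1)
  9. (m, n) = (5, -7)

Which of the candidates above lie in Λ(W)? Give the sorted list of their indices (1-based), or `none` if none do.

Numerically β ≈ 1.618034 and β' = −1/β ≈ -0.618034.
[1] lift (2,1): star map gives 1.381966; window check 0.7 ≤ 1.381966 < 1.3 is false → out
[2] lift (-3,-7): star map gives 1.326238; window check 0.7 ≤ 1.326238 < 1.3 is false → out
[3] lift (-2,-4): star map gives 0.472136; window check 0.7 ≤ 0.472136 < 1.3 is false → out
[4] lift (6,6): star map gives 2.291796; window check 0.7 ≤ 2.291796 < 1.3 is false → out
[5] lift (-2,-5): star map gives 1.090170; window check 0.7 ≤ 1.090170 < 1.3 is true → IN Λ
[6] lift (4,6): star map gives 0.291796; window check 0.7 ≤ 0.291796 < 1.3 is false → out
[7] lift (-2,-3): star map gives -0.145898; window check 0.7 ≤ -0.145898 < 1.3 is false → out
[8] lift (3,1): star map gives 2.381966; window check 0.7 ≤ 2.381966 < 1.3 is false → out
[9] lift (5,-7): star map gives 9.326238; window check 0.7 ≤ 9.326238 < 1.3 is false → out

5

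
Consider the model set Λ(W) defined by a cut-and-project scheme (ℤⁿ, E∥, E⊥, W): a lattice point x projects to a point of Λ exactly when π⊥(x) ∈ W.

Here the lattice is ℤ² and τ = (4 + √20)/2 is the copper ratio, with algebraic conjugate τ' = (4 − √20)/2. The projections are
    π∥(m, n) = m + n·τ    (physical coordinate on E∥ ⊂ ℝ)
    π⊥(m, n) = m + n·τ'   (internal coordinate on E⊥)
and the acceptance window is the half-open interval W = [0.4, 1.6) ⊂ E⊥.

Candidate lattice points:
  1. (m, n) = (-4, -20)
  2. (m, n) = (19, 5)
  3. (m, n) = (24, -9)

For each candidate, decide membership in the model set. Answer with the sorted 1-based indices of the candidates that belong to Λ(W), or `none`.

Compute τ' = (4−√20)/2 = -0.236068, so π⊥(m,n) = m -0.236068·n.
#1 (-4,-20): internal coord -4 + (-20)·τ' = +0.721360; +0.721360 ∈ [0.4, 1.6) → IN Λ
#2 (19,5): internal coord 19 + (5)·τ' = +17.819660; +17.819660 ∉ [0.4, 1.6) → out
#3 (24,-9): internal coord 24 + (-9)·τ' = +26.124612; +26.124612 ∉ [0.4, 1.6) → out

1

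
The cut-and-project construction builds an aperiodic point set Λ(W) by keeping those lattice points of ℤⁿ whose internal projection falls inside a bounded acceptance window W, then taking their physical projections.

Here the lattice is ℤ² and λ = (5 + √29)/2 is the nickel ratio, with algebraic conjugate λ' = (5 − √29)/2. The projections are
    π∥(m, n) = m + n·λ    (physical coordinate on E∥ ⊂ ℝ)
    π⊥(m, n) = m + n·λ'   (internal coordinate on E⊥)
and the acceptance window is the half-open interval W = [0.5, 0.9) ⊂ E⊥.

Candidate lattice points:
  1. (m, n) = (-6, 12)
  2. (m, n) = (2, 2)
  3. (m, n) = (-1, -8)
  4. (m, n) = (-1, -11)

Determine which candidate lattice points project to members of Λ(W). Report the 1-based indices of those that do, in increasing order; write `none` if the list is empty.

3

Numerically λ ≈ 5.192582 and λ' = −1/λ ≈ -0.192582.
#1 (-6,12): internal coord -6 + (12)·λ' = -8.310989; -8.310989 ∉ [0.5, 0.9) → out
#2 (2,2): internal coord 2 + (2)·λ' = +1.614835; +1.614835 ∉ [0.5, 0.9) → out
#3 (-1,-8): internal coord -1 + (-8)·λ' = +0.540659; +0.540659 ∈ [0.5, 0.9) → IN Λ
#4 (-1,-11): internal coord -1 + (-11)·λ' = +1.118406; +1.118406 ∉ [0.5, 0.9) → out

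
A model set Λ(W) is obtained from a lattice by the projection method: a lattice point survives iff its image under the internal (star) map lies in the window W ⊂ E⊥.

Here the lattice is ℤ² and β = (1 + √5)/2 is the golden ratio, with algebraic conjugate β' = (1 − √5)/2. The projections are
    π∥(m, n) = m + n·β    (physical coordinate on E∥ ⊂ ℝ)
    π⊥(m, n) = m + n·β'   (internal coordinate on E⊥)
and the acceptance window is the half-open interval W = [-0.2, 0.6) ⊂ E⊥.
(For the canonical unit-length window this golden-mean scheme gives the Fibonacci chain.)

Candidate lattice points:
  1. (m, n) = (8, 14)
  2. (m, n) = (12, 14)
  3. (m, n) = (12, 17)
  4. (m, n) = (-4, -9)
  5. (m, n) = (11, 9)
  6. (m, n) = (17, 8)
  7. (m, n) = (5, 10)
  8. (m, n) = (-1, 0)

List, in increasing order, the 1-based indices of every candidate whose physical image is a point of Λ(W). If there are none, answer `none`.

Compute β' = (1−√5)/2 = -0.618034, so π⊥(m,n) = m -0.618034·n.
[1] lift (8,14): star map gives -0.652476; window check -0.2 ≤ -0.652476 < 0.6 is false → out
[2] lift (12,14): star map gives 3.347524; window check -0.2 ≤ 3.347524 < 0.6 is false → out
[3] lift (12,17): star map gives 1.493422; window check -0.2 ≤ 1.493422 < 0.6 is false → out
[4] lift (-4,-9): star map gives 1.562306; window check -0.2 ≤ 1.562306 < 0.6 is false → out
[5] lift (11,9): star map gives 5.437694; window check -0.2 ≤ 5.437694 < 0.6 is false → out
[6] lift (17,8): star map gives 12.055728; window check -0.2 ≤ 12.055728 < 0.6 is false → out
[7] lift (5,10): star map gives -1.180340; window check -0.2 ≤ -1.180340 < 0.6 is false → out
[8] lift (-1,0): star map gives -1.000000; window check -0.2 ≤ -1.000000 < 0.6 is false → out

none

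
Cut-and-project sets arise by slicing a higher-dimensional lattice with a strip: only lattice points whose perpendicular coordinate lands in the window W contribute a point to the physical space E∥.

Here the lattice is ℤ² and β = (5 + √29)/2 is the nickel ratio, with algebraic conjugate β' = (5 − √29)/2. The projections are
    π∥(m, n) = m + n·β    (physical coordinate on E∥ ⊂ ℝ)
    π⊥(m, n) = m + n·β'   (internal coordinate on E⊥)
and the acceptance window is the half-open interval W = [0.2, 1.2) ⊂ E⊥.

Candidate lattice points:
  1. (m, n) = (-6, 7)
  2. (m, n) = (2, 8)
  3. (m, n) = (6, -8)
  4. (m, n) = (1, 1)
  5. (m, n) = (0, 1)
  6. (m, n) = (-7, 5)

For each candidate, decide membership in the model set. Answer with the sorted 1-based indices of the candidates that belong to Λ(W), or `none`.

2, 4

Compute β' = (5−√29)/2 = -0.19258, so π⊥(m,n) = m -0.19258·n.
candidate 1: (m,n)=(-6,7) → π∥ = -6+7·β ≈ 30.34808, π⊥ = -6+7·β' ≈ -7.34808 ∉ [0.2, 1.2) ⇒ out
candidate 2: (m,n)=(2,8) → π∥ = 2+8·β ≈ 43.54066, π⊥ = 2+8·β' ≈ 0.45934 ∈ [0.2, 1.2) ⇒ IN Λ
candidate 3: (m,n)=(6,-8) → π∥ = 6-8·β ≈ -35.54066, π⊥ = 6-8·β' ≈ 7.54066 ∉ [0.2, 1.2) ⇒ out
candidate 4: (m,n)=(1,1) → π∥ = 1+1·β ≈ 6.19258, π⊥ = 1+1·β' ≈ 0.80742 ∈ [0.2, 1.2) ⇒ IN Λ
candidate 5: (m,n)=(0,1) → π∥ = 0+1·β ≈ 5.19258, π⊥ = 0+1·β' ≈ -0.19258 ∉ [0.2, 1.2) ⇒ out
candidate 6: (m,n)=(-7,5) → π∥ = -7+5·β ≈ 18.96291, π⊥ = -7+5·β' ≈ -7.96291 ∉ [0.2, 1.2) ⇒ out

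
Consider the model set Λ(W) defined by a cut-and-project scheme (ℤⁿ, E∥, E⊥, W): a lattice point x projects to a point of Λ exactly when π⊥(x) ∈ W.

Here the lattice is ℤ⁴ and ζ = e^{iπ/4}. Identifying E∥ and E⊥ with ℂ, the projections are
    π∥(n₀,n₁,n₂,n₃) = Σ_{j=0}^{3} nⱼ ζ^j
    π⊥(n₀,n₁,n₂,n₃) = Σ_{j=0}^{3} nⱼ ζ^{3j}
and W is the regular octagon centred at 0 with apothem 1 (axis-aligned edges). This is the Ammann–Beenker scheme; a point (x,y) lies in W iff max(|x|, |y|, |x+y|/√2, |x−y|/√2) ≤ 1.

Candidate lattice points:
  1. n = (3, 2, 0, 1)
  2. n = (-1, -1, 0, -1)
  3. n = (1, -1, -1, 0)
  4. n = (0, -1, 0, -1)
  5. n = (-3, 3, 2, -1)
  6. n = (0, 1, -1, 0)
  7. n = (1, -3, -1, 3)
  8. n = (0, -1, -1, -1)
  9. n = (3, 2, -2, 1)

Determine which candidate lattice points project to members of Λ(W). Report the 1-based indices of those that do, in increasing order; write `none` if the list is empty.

8

Internal map: ζ^{3j} for j=0..3 gives (1,0), (−√2/2,√2/2), (0,−1), (√2/2,√2/2).
candidate 1: n = (3, 2, 0, 1) → π⊥ ≈ (+2.29289, +2.12132); max(|x|,|y|,|x±y|/√2) = 3.12132 > 1 ⇒ ∉ W
candidate 2: n = (-1, -1, 0, -1) → π⊥ ≈ (-1.00000, -1.41421); max(|x|,|y|,|x±y|/√2) = 1.70711 > 1 ⇒ ∉ W
candidate 3: n = (1, -1, -1, 0) → π⊥ ≈ (+1.70711, +0.29289); max(|x|,|y|,|x±y|/√2) = 1.70711 > 1 ⇒ ∉ W
candidate 4: n = (0, -1, 0, -1) → π⊥ ≈ (+0.00000, -1.41421); max(|x|,|y|,|x±y|/√2) = 1.41421 > 1 ⇒ ∉ W
candidate 5: n = (-3, 3, 2, -1) → π⊥ ≈ (-5.82843, -0.58579); max(|x|,|y|,|x±y|/√2) = 5.82843 > 1 ⇒ ∉ W
candidate 6: n = (0, 1, -1, 0) → π⊥ ≈ (-0.70711, +1.70711); max(|x|,|y|,|x±y|/√2) = 1.70711 > 1 ⇒ ∉ W
candidate 7: n = (1, -3, -1, 3) → π⊥ ≈ (+5.24264, +1.00000); max(|x|,|y|,|x±y|/√2) = 5.24264 > 1 ⇒ ∉ W
candidate 8: n = (0, -1, -1, -1) → π⊥ ≈ (+0.00000, -0.41421); max(|x|,|y|,|x±y|/√2) = 0.41421 ≤ 1 ⇒ ∈ W
candidate 9: n = (3, 2, -2, 1) → π⊥ ≈ (+2.29289, +4.12132); max(|x|,|y|,|x±y|/√2) = 4.53553 > 1 ⇒ ∉ W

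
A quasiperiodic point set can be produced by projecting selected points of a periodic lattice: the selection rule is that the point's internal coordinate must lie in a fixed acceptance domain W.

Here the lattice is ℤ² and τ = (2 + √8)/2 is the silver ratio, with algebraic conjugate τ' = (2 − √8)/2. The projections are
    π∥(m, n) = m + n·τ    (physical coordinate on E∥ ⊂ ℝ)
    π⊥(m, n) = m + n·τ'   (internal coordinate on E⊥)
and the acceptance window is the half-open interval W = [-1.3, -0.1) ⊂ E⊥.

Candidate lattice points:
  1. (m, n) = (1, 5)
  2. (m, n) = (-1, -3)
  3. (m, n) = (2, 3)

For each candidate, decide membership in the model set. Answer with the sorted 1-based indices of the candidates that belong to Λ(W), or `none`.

1

Numerically τ ≈ 2.41421 and τ' = −1/τ ≈ -0.41421.
#1 (1,5): internal coord 1 + (5)·τ' = -1.07107; -1.07107 ∈ [-1.3, -0.1) → IN Λ
#2 (-1,-3): internal coord -1 + (-3)·τ' = +0.24264; +0.24264 ∉ [-1.3, -0.1) → out
#3 (2,3): internal coord 2 + (3)·τ' = +0.75736; +0.75736 ∉ [-1.3, -0.1) → out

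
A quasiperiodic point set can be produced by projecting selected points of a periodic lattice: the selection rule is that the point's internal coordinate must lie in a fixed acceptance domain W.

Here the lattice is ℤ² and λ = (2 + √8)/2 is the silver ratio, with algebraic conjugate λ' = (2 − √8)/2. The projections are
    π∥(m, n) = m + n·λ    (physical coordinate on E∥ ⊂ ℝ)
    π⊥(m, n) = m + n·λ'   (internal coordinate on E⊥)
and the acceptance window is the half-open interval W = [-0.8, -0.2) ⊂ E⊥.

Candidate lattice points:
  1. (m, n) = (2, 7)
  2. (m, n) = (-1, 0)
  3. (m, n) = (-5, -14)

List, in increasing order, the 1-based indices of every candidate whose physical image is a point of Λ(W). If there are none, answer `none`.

none

λ' = (2−√8)/2 ≈ -0.41421.
#1 (2,7): internal coord 2 + (7)·λ' = -0.89949; -0.89949 ∉ [-0.8, -0.2) → out
#2 (-1,0): internal coord -1 + (0)·λ' = -1.00000; -1.00000 ∉ [-0.8, -0.2) → out
#3 (-5,-14): internal coord -5 + (-14)·λ' = +0.79899; +0.79899 ∉ [-0.8, -0.2) → out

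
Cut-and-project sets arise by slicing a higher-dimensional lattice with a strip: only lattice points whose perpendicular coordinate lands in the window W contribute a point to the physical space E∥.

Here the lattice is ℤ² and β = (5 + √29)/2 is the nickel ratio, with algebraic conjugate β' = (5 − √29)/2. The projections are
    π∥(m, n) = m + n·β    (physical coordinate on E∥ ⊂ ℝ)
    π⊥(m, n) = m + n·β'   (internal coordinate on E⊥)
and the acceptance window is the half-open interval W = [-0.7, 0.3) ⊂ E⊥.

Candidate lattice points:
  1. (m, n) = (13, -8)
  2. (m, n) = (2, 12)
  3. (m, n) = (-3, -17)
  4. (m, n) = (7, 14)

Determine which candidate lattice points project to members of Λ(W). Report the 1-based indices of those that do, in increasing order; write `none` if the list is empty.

Compute β' = (5−√29)/2 = -0.192582, so π⊥(m,n) = m -0.192582·n.
candidate 1: (m,n)=(13,-8) → π∥ = 13-8·β ≈ -28.540659, π⊥ = 13-8·β' ≈ 14.540659 ∉ [-0.7, 0.3) ⇒ out
candidate 2: (m,n)=(2,12) → π∥ = 2+12·β ≈ 64.310989, π⊥ = 2+12·β' ≈ -0.310989 ∈ [-0.7, 0.3) ⇒ IN Λ
candidate 3: (m,n)=(-3,-17) → π∥ = -3-17·β ≈ -91.273901, π⊥ = -3-17·β' ≈ 0.273901 ∈ [-0.7, 0.3) ⇒ IN Λ
candidate 4: (m,n)=(7,14) → π∥ = 7+14·β ≈ 79.696154, π⊥ = 7+14·β' ≈ 4.303846 ∉ [-0.7, 0.3) ⇒ out

2, 3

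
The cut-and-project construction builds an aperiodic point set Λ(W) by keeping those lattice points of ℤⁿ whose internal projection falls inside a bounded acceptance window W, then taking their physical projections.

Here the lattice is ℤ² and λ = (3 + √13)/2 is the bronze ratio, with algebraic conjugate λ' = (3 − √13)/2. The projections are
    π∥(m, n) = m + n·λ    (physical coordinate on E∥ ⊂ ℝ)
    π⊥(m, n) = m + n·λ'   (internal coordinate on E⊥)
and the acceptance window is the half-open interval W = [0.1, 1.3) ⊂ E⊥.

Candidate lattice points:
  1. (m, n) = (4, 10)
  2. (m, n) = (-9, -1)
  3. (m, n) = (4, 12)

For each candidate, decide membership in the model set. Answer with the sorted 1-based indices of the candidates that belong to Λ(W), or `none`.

1, 3

Compute λ' = (3−√13)/2 = -0.3028, so π⊥(m,n) = m -0.3028·n.
[1] lift (4,10): star map gives 0.9722; window check 0.1 ≤ 0.9722 < 1.3 is true → IN Λ
[2] lift (-9,-1): star map gives -8.6972; window check 0.1 ≤ -8.6972 < 1.3 is false → out
[3] lift (4,12): star map gives 0.3667; window check 0.1 ≤ 0.3667 < 1.3 is true → IN Λ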